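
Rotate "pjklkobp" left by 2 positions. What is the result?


Input: "pjklkobp", rotate left by 2
First 2 characters: "pj"
Remaining characters: "klkobp"
Concatenate remaining + first: "klkobp" + "pj" = "klkobppj"

klkobppj


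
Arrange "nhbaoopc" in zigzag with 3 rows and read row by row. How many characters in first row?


Zigzag "nhbaoopc" into 3 rows:
Placing characters:
  'n' => row 0
  'h' => row 1
  'b' => row 2
  'a' => row 1
  'o' => row 0
  'o' => row 1
  'p' => row 2
  'c' => row 1
Rows:
  Row 0: "no"
  Row 1: "haoc"
  Row 2: "bp"
First row length: 2

2


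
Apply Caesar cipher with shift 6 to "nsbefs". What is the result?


Caesar cipher: shift "nsbefs" by 6
  'n' (pos 13) + 6 = pos 19 = 't'
  's' (pos 18) + 6 = pos 24 = 'y'
  'b' (pos 1) + 6 = pos 7 = 'h'
  'e' (pos 4) + 6 = pos 10 = 'k'
  'f' (pos 5) + 6 = pos 11 = 'l'
  's' (pos 18) + 6 = pos 24 = 'y'
Result: tyhkly

tyhkly


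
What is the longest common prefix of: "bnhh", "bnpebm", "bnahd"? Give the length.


Words: bnhh, bnpebm, bnahd
  Position 0: all 'b' => match
  Position 1: all 'n' => match
  Position 2: ('h', 'p', 'a') => mismatch, stop
LCP = "bn" (length 2)

2


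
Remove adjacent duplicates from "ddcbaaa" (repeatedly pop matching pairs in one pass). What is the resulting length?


Input: ddcbaaa
Stack-based adjacent duplicate removal:
  Read 'd': push. Stack: d
  Read 'd': matches stack top 'd' => pop. Stack: (empty)
  Read 'c': push. Stack: c
  Read 'b': push. Stack: cb
  Read 'a': push. Stack: cba
  Read 'a': matches stack top 'a' => pop. Stack: cb
  Read 'a': push. Stack: cba
Final stack: "cba" (length 3)

3


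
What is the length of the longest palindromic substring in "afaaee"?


Input: "afaaee"
Checking substrings for palindromes:
  [0:3] "afa" (len 3) => palindrome
  [2:4] "aa" (len 2) => palindrome
  [4:6] "ee" (len 2) => palindrome
Longest palindromic substring: "afa" with length 3

3


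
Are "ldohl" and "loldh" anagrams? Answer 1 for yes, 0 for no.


Strings: "ldohl", "loldh"
Sorted first:  dhllo
Sorted second: dhllo
Sorted forms match => anagrams

1


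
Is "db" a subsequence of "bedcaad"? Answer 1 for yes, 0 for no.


Check if "db" is a subsequence of "bedcaad"
Greedy scan:
  Position 0 ('b'): no match needed
  Position 1 ('e'): no match needed
  Position 2 ('d'): matches sub[0] = 'd'
  Position 3 ('c'): no match needed
  Position 4 ('a'): no match needed
  Position 5 ('a'): no match needed
  Position 6 ('d'): no match needed
Only matched 1/2 characters => not a subsequence

0


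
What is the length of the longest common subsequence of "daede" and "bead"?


LCS of "daede" and "bead"
DP table:
           b    e    a    d
      0    0    0    0    0
  d   0    0    0    0    1
  a   0    0    0    1    1
  e   0    0    1    1    1
  d   0    0    1    1    2
  e   0    0    1    1    2
LCS length = dp[5][4] = 2

2


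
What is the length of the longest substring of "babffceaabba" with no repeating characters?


Input: "babffceaabba"
Sliding window (track last position of each char):
  Position 0 ('b'): window [0,0] length 1 -- new best
  Position 1 ('a'): window [0,1] length 2 -- new best
  Position 2 ('b'): repeat (last at 0), move window start to 1
  Position 2 ('b'): window [1,2] length 2
  Position 3 ('f'): window [1,3] length 3 -- new best
  Position 4 ('f'): repeat (last at 3), move window start to 4
  Position 4 ('f'): window [4,4] length 1
  Position 5 ('c'): window [4,5] length 2
  Position 6 ('e'): window [4,6] length 3
  Position 7 ('a'): window [4,7] length 4 -- new best
  Position 8 ('a'): repeat (last at 7), move window start to 8
  Position 8 ('a'): window [8,8] length 1
  Position 9 ('b'): window [8,9] length 2
  Position 10 ('b'): repeat (last at 9), move window start to 10
  Position 10 ('b'): window [10,10] length 1
  Position 11 ('a'): window [10,11] length 2
Longest substring with no repeats: "fcea" with length 4

4


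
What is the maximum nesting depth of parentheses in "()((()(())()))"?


Input: "()((()(())()))"
Tracking depth:
  Position 0 '(': depth becomes 1
  Position 1 ')': depth becomes 0
  Position 2 '(': depth becomes 1
  Position 3 '(': depth becomes 2
  Position 4 '(': depth becomes 3
  Position 5 ')': depth becomes 2
  Position 6 '(': depth becomes 3
  Position 7 '(': depth becomes 4
  Position 8 ')': depth becomes 3
  Position 9 ')': depth becomes 2
  Position 10 '(': depth becomes 3
  Position 11 ')': depth becomes 2
  Position 12 ')': depth becomes 1
  Position 13 ')': depth becomes 0
Maximum depth reached: 4

4


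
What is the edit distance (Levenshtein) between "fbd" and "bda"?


Computing edit distance: "fbd" -> "bda"
DP table:
           b    d    a
      0    1    2    3
  f   1    1    2    3
  b   2    1    2    3
  d   3    2    1    2
Edit distance = dp[3][3] = 2

2


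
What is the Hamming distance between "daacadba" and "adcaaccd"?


Comparing "daacadba" and "adcaaccd" position by position:
  Position 0: 'd' vs 'a' => differ
  Position 1: 'a' vs 'd' => differ
  Position 2: 'a' vs 'c' => differ
  Position 3: 'c' vs 'a' => differ
  Position 4: 'a' vs 'a' => same
  Position 5: 'd' vs 'c' => differ
  Position 6: 'b' vs 'c' => differ
  Position 7: 'a' vs 'd' => differ
Total differences (Hamming distance): 7

7


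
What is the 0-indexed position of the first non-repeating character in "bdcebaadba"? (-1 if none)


Input: bdcebaadba
Character frequencies:
  'a': 3
  'b': 3
  'c': 1
  'd': 2
  'e': 1
Scanning left to right for freq == 1:
  Position 0 ('b'): freq=3, skip
  Position 1 ('d'): freq=2, skip
  Position 2 ('c'): unique! => answer = 2

2


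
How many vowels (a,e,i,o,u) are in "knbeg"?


Input: knbeg
Checking each character:
  'k' at position 0: consonant
  'n' at position 1: consonant
  'b' at position 2: consonant
  'e' at position 3: vowel (running total: 1)
  'g' at position 4: consonant
Total vowels: 1

1


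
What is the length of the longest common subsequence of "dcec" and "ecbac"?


LCS of "dcec" and "ecbac"
DP table:
           e    c    b    a    c
      0    0    0    0    0    0
  d   0    0    0    0    0    0
  c   0    0    1    1    1    1
  e   0    1    1    1    1    1
  c   0    1    2    2    2    2
LCS length = dp[4][5] = 2

2


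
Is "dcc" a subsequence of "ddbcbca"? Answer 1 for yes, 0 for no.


Check if "dcc" is a subsequence of "ddbcbca"
Greedy scan:
  Position 0 ('d'): matches sub[0] = 'd'
  Position 1 ('d'): no match needed
  Position 2 ('b'): no match needed
  Position 3 ('c'): matches sub[1] = 'c'
  Position 4 ('b'): no match needed
  Position 5 ('c'): matches sub[2] = 'c'
  Position 6 ('a'): no match needed
All 3 characters matched => is a subsequence

1


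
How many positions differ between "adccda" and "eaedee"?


Comparing "adccda" and "eaedee" position by position:
  Position 0: 'a' vs 'e' => DIFFER
  Position 1: 'd' vs 'a' => DIFFER
  Position 2: 'c' vs 'e' => DIFFER
  Position 3: 'c' vs 'd' => DIFFER
  Position 4: 'd' vs 'e' => DIFFER
  Position 5: 'a' vs 'e' => DIFFER
Positions that differ: 6

6


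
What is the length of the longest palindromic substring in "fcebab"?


Input: "fcebab"
Checking substrings for palindromes:
  [3:6] "bab" (len 3) => palindrome
Longest palindromic substring: "bab" with length 3

3


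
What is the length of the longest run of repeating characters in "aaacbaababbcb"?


Input: "aaacbaababbcb"
Scanning for longest run:
  Position 1 ('a'): continues run of 'a', length=2
  Position 2 ('a'): continues run of 'a', length=3
  Position 3 ('c'): new char, reset run to 1
  Position 4 ('b'): new char, reset run to 1
  Position 5 ('a'): new char, reset run to 1
  Position 6 ('a'): continues run of 'a', length=2
  Position 7 ('b'): new char, reset run to 1
  Position 8 ('a'): new char, reset run to 1
  Position 9 ('b'): new char, reset run to 1
  Position 10 ('b'): continues run of 'b', length=2
  Position 11 ('c'): new char, reset run to 1
  Position 12 ('b'): new char, reset run to 1
Longest run: 'a' with length 3

3


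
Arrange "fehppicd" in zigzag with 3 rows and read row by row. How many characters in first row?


Zigzag "fehppicd" into 3 rows:
Placing characters:
  'f' => row 0
  'e' => row 1
  'h' => row 2
  'p' => row 1
  'p' => row 0
  'i' => row 1
  'c' => row 2
  'd' => row 1
Rows:
  Row 0: "fp"
  Row 1: "epid"
  Row 2: "hc"
First row length: 2

2


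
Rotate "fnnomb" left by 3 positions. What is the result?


Input: "fnnomb", rotate left by 3
First 3 characters: "fnn"
Remaining characters: "omb"
Concatenate remaining + first: "omb" + "fnn" = "ombfnn"

ombfnn


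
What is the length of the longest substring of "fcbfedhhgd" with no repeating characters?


Input: "fcbfedhhgd"
Sliding window (track last position of each char):
  Position 0 ('f'): window [0,0] length 1 -- new best
  Position 1 ('c'): window [0,1] length 2 -- new best
  Position 2 ('b'): window [0,2] length 3 -- new best
  Position 3 ('f'): repeat (last at 0), move window start to 1
  Position 3 ('f'): window [1,3] length 3
  Position 4 ('e'): window [1,4] length 4 -- new best
  Position 5 ('d'): window [1,5] length 5 -- new best
  Position 6 ('h'): window [1,6] length 6 -- new best
  Position 7 ('h'): repeat (last at 6), move window start to 7
  Position 7 ('h'): window [7,7] length 1
  Position 8 ('g'): window [7,8] length 2
  Position 9 ('d'): window [7,9] length 3
Longest substring with no repeats: "cbfedh" with length 6

6


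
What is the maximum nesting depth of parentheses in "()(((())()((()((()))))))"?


Input: "()(((())()((()((()))))))"
Tracking depth:
  Position 0 '(': depth becomes 1
  Position 1 ')': depth becomes 0
  Position 2 '(': depth becomes 1
  Position 3 '(': depth becomes 2
  Position 4 '(': depth becomes 3
  Position 5 '(': depth becomes 4
  Position 6 ')': depth becomes 3
  Position 7 ')': depth becomes 2
  Position 8 '(': depth becomes 3
  Position 9 ')': depth becomes 2
  Position 10 '(': depth becomes 3
  Position 11 '(': depth becomes 4
  Position 12 '(': depth becomes 5
  Position 13 ')': depth becomes 4
  Position 14 '(': depth becomes 5
  Position 15 '(': depth becomes 6
  Position 16 '(': depth becomes 7
  Position 17 ')': depth becomes 6
  Position 18 ')': depth becomes 5
  Position 19 ')': depth becomes 4
  Position 20 ')': depth becomes 3
  Position 21 ')': depth becomes 2
  Position 22 ')': depth becomes 1
  Position 23 ')': depth becomes 0
Maximum depth reached: 7

7


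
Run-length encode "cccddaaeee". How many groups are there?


Input: cccddaaeee
Scanning for consecutive runs:
  Group 1: 'c' x 3 (positions 0-2)
  Group 2: 'd' x 2 (positions 3-4)
  Group 3: 'a' x 2 (positions 5-6)
  Group 4: 'e' x 3 (positions 7-9)
Total groups: 4

4


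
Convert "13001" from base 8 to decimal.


Input: "13001" in base 8
Positional expansion:
  Digit '1' (value 1) x 8^4 = 4096
  Digit '3' (value 3) x 8^3 = 1536
  Digit '0' (value 0) x 8^2 = 0
  Digit '0' (value 0) x 8^1 = 0
  Digit '1' (value 1) x 8^0 = 1
Sum = 5633

5633


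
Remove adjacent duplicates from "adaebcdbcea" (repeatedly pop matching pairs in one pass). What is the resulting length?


Input: adaebcdbcea
Stack-based adjacent duplicate removal:
  Read 'a': push. Stack: a
  Read 'd': push. Stack: ad
  Read 'a': push. Stack: ada
  Read 'e': push. Stack: adae
  Read 'b': push. Stack: adaeb
  Read 'c': push. Stack: adaebc
  Read 'd': push. Stack: adaebcd
  Read 'b': push. Stack: adaebcdb
  Read 'c': push. Stack: adaebcdbc
  Read 'e': push. Stack: adaebcdbce
  Read 'a': push. Stack: adaebcdbcea
Final stack: "adaebcdbcea" (length 11)

11


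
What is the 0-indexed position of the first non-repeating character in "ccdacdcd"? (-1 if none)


Input: ccdacdcd
Character frequencies:
  'a': 1
  'c': 4
  'd': 3
Scanning left to right for freq == 1:
  Position 0 ('c'): freq=4, skip
  Position 1 ('c'): freq=4, skip
  Position 2 ('d'): freq=3, skip
  Position 3 ('a'): unique! => answer = 3

3


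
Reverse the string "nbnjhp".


Input: nbnjhp
Reading characters right to left:
  Position 5: 'p'
  Position 4: 'h'
  Position 3: 'j'
  Position 2: 'n'
  Position 1: 'b'
  Position 0: 'n'
Reversed: phjnbn

phjnbn


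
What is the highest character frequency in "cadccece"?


Input: cadccece
Character counts:
  'a': 1
  'c': 4
  'd': 1
  'e': 2
Maximum frequency: 4

4


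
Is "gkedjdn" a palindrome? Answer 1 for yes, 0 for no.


Input: gkedjdn
Reversed: ndjdekg
  Compare pos 0 ('g') with pos 6 ('n'): MISMATCH
  Compare pos 1 ('k') with pos 5 ('d'): MISMATCH
  Compare pos 2 ('e') with pos 4 ('j'): MISMATCH
Result: not a palindrome

0


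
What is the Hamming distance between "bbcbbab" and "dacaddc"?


Comparing "bbcbbab" and "dacaddc" position by position:
  Position 0: 'b' vs 'd' => differ
  Position 1: 'b' vs 'a' => differ
  Position 2: 'c' vs 'c' => same
  Position 3: 'b' vs 'a' => differ
  Position 4: 'b' vs 'd' => differ
  Position 5: 'a' vs 'd' => differ
  Position 6: 'b' vs 'c' => differ
Total differences (Hamming distance): 6

6


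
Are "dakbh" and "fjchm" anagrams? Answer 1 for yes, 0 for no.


Strings: "dakbh", "fjchm"
Sorted first:  abdhk
Sorted second: cfhjm
Differ at position 0: 'a' vs 'c' => not anagrams

0


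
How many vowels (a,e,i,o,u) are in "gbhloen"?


Input: gbhloen
Checking each character:
  'g' at position 0: consonant
  'b' at position 1: consonant
  'h' at position 2: consonant
  'l' at position 3: consonant
  'o' at position 4: vowel (running total: 1)
  'e' at position 5: vowel (running total: 2)
  'n' at position 6: consonant
Total vowels: 2

2


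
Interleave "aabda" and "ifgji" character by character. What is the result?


Interleaving "aabda" and "ifgji":
  Position 0: 'a' from first, 'i' from second => "ai"
  Position 1: 'a' from first, 'f' from second => "af"
  Position 2: 'b' from first, 'g' from second => "bg"
  Position 3: 'd' from first, 'j' from second => "dj"
  Position 4: 'a' from first, 'i' from second => "ai"
Result: aiafbgdjai

aiafbgdjai


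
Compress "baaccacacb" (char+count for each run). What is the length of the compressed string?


Input: baaccacacb
Runs:
  'b' x 1 => "b1"
  'a' x 2 => "a2"
  'c' x 2 => "c2"
  'a' x 1 => "a1"
  'c' x 1 => "c1"
  'a' x 1 => "a1"
  'c' x 1 => "c1"
  'b' x 1 => "b1"
Compressed: "b1a2c2a1c1a1c1b1"
Compressed length: 16

16


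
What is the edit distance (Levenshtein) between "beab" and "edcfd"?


Computing edit distance: "beab" -> "edcfd"
DP table:
           e    d    c    f    d
      0    1    2    3    4    5
  b   1    1    2    3    4    5
  e   2    1    2    3    4    5
  a   3    2    2    3    4    5
  b   4    3    3    3    4    5
Edit distance = dp[4][5] = 5

5


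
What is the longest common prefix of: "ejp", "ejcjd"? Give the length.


Words: ejp, ejcjd
  Position 0: all 'e' => match
  Position 1: all 'j' => match
  Position 2: ('p', 'c') => mismatch, stop
LCP = "ej" (length 2)

2


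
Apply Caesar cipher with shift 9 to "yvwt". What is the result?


Caesar cipher: shift "yvwt" by 9
  'y' (pos 24) + 9 = pos 7 = 'h'
  'v' (pos 21) + 9 = pos 4 = 'e'
  'w' (pos 22) + 9 = pos 5 = 'f'
  't' (pos 19) + 9 = pos 2 = 'c'
Result: hefc

hefc


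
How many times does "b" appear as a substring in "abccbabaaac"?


Searching for "b" in "abccbabaaac"
Scanning each position:
  Position 0: "a" => no
  Position 1: "b" => MATCH
  Position 2: "c" => no
  Position 3: "c" => no
  Position 4: "b" => MATCH
  Position 5: "a" => no
  Position 6: "b" => MATCH
  Position 7: "a" => no
  Position 8: "a" => no
  Position 9: "a" => no
  Position 10: "c" => no
Total occurrences: 3

3


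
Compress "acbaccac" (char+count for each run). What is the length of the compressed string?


Input: acbaccac
Runs:
  'a' x 1 => "a1"
  'c' x 1 => "c1"
  'b' x 1 => "b1"
  'a' x 1 => "a1"
  'c' x 2 => "c2"
  'a' x 1 => "a1"
  'c' x 1 => "c1"
Compressed: "a1c1b1a1c2a1c1"
Compressed length: 14

14


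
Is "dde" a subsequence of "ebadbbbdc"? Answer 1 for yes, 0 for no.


Check if "dde" is a subsequence of "ebadbbbdc"
Greedy scan:
  Position 0 ('e'): no match needed
  Position 1 ('b'): no match needed
  Position 2 ('a'): no match needed
  Position 3 ('d'): matches sub[0] = 'd'
  Position 4 ('b'): no match needed
  Position 5 ('b'): no match needed
  Position 6 ('b'): no match needed
  Position 7 ('d'): matches sub[1] = 'd'
  Position 8 ('c'): no match needed
Only matched 2/3 characters => not a subsequence

0


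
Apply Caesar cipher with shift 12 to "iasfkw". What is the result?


Caesar cipher: shift "iasfkw" by 12
  'i' (pos 8) + 12 = pos 20 = 'u'
  'a' (pos 0) + 12 = pos 12 = 'm'
  's' (pos 18) + 12 = pos 4 = 'e'
  'f' (pos 5) + 12 = pos 17 = 'r'
  'k' (pos 10) + 12 = pos 22 = 'w'
  'w' (pos 22) + 12 = pos 8 = 'i'
Result: umerwi

umerwi


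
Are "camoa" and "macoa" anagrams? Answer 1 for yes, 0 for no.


Strings: "camoa", "macoa"
Sorted first:  aacmo
Sorted second: aacmo
Sorted forms match => anagrams

1


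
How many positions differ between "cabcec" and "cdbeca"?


Comparing "cabcec" and "cdbeca" position by position:
  Position 0: 'c' vs 'c' => same
  Position 1: 'a' vs 'd' => DIFFER
  Position 2: 'b' vs 'b' => same
  Position 3: 'c' vs 'e' => DIFFER
  Position 4: 'e' vs 'c' => DIFFER
  Position 5: 'c' vs 'a' => DIFFER
Positions that differ: 4

4


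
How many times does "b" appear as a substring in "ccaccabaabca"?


Searching for "b" in "ccaccabaabca"
Scanning each position:
  Position 0: "c" => no
  Position 1: "c" => no
  Position 2: "a" => no
  Position 3: "c" => no
  Position 4: "c" => no
  Position 5: "a" => no
  Position 6: "b" => MATCH
  Position 7: "a" => no
  Position 8: "a" => no
  Position 9: "b" => MATCH
  Position 10: "c" => no
  Position 11: "a" => no
Total occurrences: 2

2


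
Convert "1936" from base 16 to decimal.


Input: "1936" in base 16
Positional expansion:
  Digit '1' (value 1) x 16^3 = 4096
  Digit '9' (value 9) x 16^2 = 2304
  Digit '3' (value 3) x 16^1 = 48
  Digit '6' (value 6) x 16^0 = 6
Sum = 6454

6454


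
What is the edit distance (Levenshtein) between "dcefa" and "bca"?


Computing edit distance: "dcefa" -> "bca"
DP table:
           b    c    a
      0    1    2    3
  d   1    1    2    3
  c   2    2    1    2
  e   3    3    2    2
  f   4    4    3    3
  a   5    5    4    3
Edit distance = dp[5][3] = 3

3


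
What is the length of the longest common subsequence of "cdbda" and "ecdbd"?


LCS of "cdbda" and "ecdbd"
DP table:
           e    c    d    b    d
      0    0    0    0    0    0
  c   0    0    1    1    1    1
  d   0    0    1    2    2    2
  b   0    0    1    2    3    3
  d   0    0    1    2    3    4
  a   0    0    1    2    3    4
LCS length = dp[5][5] = 4

4


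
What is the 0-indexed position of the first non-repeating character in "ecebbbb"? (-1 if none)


Input: ecebbbb
Character frequencies:
  'b': 4
  'c': 1
  'e': 2
Scanning left to right for freq == 1:
  Position 0 ('e'): freq=2, skip
  Position 1 ('c'): unique! => answer = 1

1


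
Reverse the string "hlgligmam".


Input: hlgligmam
Reading characters right to left:
  Position 8: 'm'
  Position 7: 'a'
  Position 6: 'm'
  Position 5: 'g'
  Position 4: 'i'
  Position 3: 'l'
  Position 2: 'g'
  Position 1: 'l'
  Position 0: 'h'
Reversed: mamgilglh

mamgilglh


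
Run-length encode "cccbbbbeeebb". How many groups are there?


Input: cccbbbbeeebb
Scanning for consecutive runs:
  Group 1: 'c' x 3 (positions 0-2)
  Group 2: 'b' x 4 (positions 3-6)
  Group 3: 'e' x 3 (positions 7-9)
  Group 4: 'b' x 2 (positions 10-11)
Total groups: 4

4


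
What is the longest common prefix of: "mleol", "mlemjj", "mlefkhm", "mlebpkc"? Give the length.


Words: mleol, mlemjj, mlefkhm, mlebpkc
  Position 0: all 'm' => match
  Position 1: all 'l' => match
  Position 2: all 'e' => match
  Position 3: ('o', 'm', 'f', 'b') => mismatch, stop
LCP = "mle" (length 3)

3


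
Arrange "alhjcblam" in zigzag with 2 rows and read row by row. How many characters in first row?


Zigzag "alhjcblam" into 2 rows:
Placing characters:
  'a' => row 0
  'l' => row 1
  'h' => row 0
  'j' => row 1
  'c' => row 0
  'b' => row 1
  'l' => row 0
  'a' => row 1
  'm' => row 0
Rows:
  Row 0: "ahclm"
  Row 1: "ljba"
First row length: 5

5


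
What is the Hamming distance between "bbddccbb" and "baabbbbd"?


Comparing "bbddccbb" and "baabbbbd" position by position:
  Position 0: 'b' vs 'b' => same
  Position 1: 'b' vs 'a' => differ
  Position 2: 'd' vs 'a' => differ
  Position 3: 'd' vs 'b' => differ
  Position 4: 'c' vs 'b' => differ
  Position 5: 'c' vs 'b' => differ
  Position 6: 'b' vs 'b' => same
  Position 7: 'b' vs 'd' => differ
Total differences (Hamming distance): 6

6


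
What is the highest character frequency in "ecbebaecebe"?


Input: ecbebaecebe
Character counts:
  'a': 1
  'b': 3
  'c': 2
  'e': 5
Maximum frequency: 5

5


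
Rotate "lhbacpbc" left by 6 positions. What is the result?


Input: "lhbacpbc", rotate left by 6
First 6 characters: "lhbacp"
Remaining characters: "bc"
Concatenate remaining + first: "bc" + "lhbacp" = "bclhbacp"

bclhbacp


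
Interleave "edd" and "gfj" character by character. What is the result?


Interleaving "edd" and "gfj":
  Position 0: 'e' from first, 'g' from second => "eg"
  Position 1: 'd' from first, 'f' from second => "df"
  Position 2: 'd' from first, 'j' from second => "dj"
Result: egdfdj

egdfdj


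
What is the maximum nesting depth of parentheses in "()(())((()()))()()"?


Input: "()(())((()()))()()"
Tracking depth:
  Position 0 '(': depth becomes 1
  Position 1 ')': depth becomes 0
  Position 2 '(': depth becomes 1
  Position 3 '(': depth becomes 2
  Position 4 ')': depth becomes 1
  Position 5 ')': depth becomes 0
  Position 6 '(': depth becomes 1
  Position 7 '(': depth becomes 2
  Position 8 '(': depth becomes 3
  Position 9 ')': depth becomes 2
  Position 10 '(': depth becomes 3
  Position 11 ')': depth becomes 2
  Position 12 ')': depth becomes 1
  Position 13 ')': depth becomes 0
  Position 14 '(': depth becomes 1
  Position 15 ')': depth becomes 0
  Position 16 '(': depth becomes 1
  Position 17 ')': depth becomes 0
Maximum depth reached: 3

3


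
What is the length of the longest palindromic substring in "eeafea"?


Input: "eeafea"
Checking substrings for palindromes:
  [0:2] "ee" (len 2) => palindrome
Longest palindromic substring: "ee" with length 2

2


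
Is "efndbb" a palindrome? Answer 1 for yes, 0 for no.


Input: efndbb
Reversed: bbdnfe
  Compare pos 0 ('e') with pos 5 ('b'): MISMATCH
  Compare pos 1 ('f') with pos 4 ('b'): MISMATCH
  Compare pos 2 ('n') with pos 3 ('d'): MISMATCH
Result: not a palindrome

0


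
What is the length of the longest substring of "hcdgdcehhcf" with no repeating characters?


Input: "hcdgdcehhcf"
Sliding window (track last position of each char):
  Position 0 ('h'): window [0,0] length 1 -- new best
  Position 1 ('c'): window [0,1] length 2 -- new best
  Position 2 ('d'): window [0,2] length 3 -- new best
  Position 3 ('g'): window [0,3] length 4 -- new best
  Position 4 ('d'): repeat (last at 2), move window start to 3
  Position 4 ('d'): window [3,4] length 2
  Position 5 ('c'): window [3,5] length 3
  Position 6 ('e'): window [3,6] length 4
  Position 7 ('h'): window [3,7] length 5 -- new best
  Position 8 ('h'): repeat (last at 7), move window start to 8
  Position 8 ('h'): window [8,8] length 1
  Position 9 ('c'): window [8,9] length 2
  Position 10 ('f'): window [8,10] length 3
Longest substring with no repeats: "gdceh" with length 5

5


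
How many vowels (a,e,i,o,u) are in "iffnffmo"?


Input: iffnffmo
Checking each character:
  'i' at position 0: vowel (running total: 1)
  'f' at position 1: consonant
  'f' at position 2: consonant
  'n' at position 3: consonant
  'f' at position 4: consonant
  'f' at position 5: consonant
  'm' at position 6: consonant
  'o' at position 7: vowel (running total: 2)
Total vowels: 2

2


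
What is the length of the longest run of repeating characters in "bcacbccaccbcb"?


Input: "bcacbccaccbcb"
Scanning for longest run:
  Position 1 ('c'): new char, reset run to 1
  Position 2 ('a'): new char, reset run to 1
  Position 3 ('c'): new char, reset run to 1
  Position 4 ('b'): new char, reset run to 1
  Position 5 ('c'): new char, reset run to 1
  Position 6 ('c'): continues run of 'c', length=2
  Position 7 ('a'): new char, reset run to 1
  Position 8 ('c'): new char, reset run to 1
  Position 9 ('c'): continues run of 'c', length=2
  Position 10 ('b'): new char, reset run to 1
  Position 11 ('c'): new char, reset run to 1
  Position 12 ('b'): new char, reset run to 1
Longest run: 'c' with length 2

2


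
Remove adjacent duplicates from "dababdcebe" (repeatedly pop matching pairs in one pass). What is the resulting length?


Input: dababdcebe
Stack-based adjacent duplicate removal:
  Read 'd': push. Stack: d
  Read 'a': push. Stack: da
  Read 'b': push. Stack: dab
  Read 'a': push. Stack: daba
  Read 'b': push. Stack: dabab
  Read 'd': push. Stack: dababd
  Read 'c': push. Stack: dababdc
  Read 'e': push. Stack: dababdce
  Read 'b': push. Stack: dababdceb
  Read 'e': push. Stack: dababdcebe
Final stack: "dababdcebe" (length 10)

10


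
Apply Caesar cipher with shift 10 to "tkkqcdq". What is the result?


Caesar cipher: shift "tkkqcdq" by 10
  't' (pos 19) + 10 = pos 3 = 'd'
  'k' (pos 10) + 10 = pos 20 = 'u'
  'k' (pos 10) + 10 = pos 20 = 'u'
  'q' (pos 16) + 10 = pos 0 = 'a'
  'c' (pos 2) + 10 = pos 12 = 'm'
  'd' (pos 3) + 10 = pos 13 = 'n'
  'q' (pos 16) + 10 = pos 0 = 'a'
Result: duuamna

duuamna


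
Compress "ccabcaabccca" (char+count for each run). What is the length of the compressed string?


Input: ccabcaabccca
Runs:
  'c' x 2 => "c2"
  'a' x 1 => "a1"
  'b' x 1 => "b1"
  'c' x 1 => "c1"
  'a' x 2 => "a2"
  'b' x 1 => "b1"
  'c' x 3 => "c3"
  'a' x 1 => "a1"
Compressed: "c2a1b1c1a2b1c3a1"
Compressed length: 16

16


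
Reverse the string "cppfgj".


Input: cppfgj
Reading characters right to left:
  Position 5: 'j'
  Position 4: 'g'
  Position 3: 'f'
  Position 2: 'p'
  Position 1: 'p'
  Position 0: 'c'
Reversed: jgfppc

jgfppc


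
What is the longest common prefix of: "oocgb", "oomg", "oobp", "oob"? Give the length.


Words: oocgb, oomg, oobp, oob
  Position 0: all 'o' => match
  Position 1: all 'o' => match
  Position 2: ('c', 'm', 'b', 'b') => mismatch, stop
LCP = "oo" (length 2)

2


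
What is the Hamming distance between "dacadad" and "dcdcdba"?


Comparing "dacadad" and "dcdcdba" position by position:
  Position 0: 'd' vs 'd' => same
  Position 1: 'a' vs 'c' => differ
  Position 2: 'c' vs 'd' => differ
  Position 3: 'a' vs 'c' => differ
  Position 4: 'd' vs 'd' => same
  Position 5: 'a' vs 'b' => differ
  Position 6: 'd' vs 'a' => differ
Total differences (Hamming distance): 5

5


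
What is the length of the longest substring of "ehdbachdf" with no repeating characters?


Input: "ehdbachdf"
Sliding window (track last position of each char):
  Position 0 ('e'): window [0,0] length 1 -- new best
  Position 1 ('h'): window [0,1] length 2 -- new best
  Position 2 ('d'): window [0,2] length 3 -- new best
  Position 3 ('b'): window [0,3] length 4 -- new best
  Position 4 ('a'): window [0,4] length 5 -- new best
  Position 5 ('c'): window [0,5] length 6 -- new best
  Position 6 ('h'): repeat (last at 1), move window start to 2
  Position 6 ('h'): window [2,6] length 5
  Position 7 ('d'): repeat (last at 2), move window start to 3
  Position 7 ('d'): window [3,7] length 5
  Position 8 ('f'): window [3,8] length 6
Longest substring with no repeats: "ehdbac" with length 6

6


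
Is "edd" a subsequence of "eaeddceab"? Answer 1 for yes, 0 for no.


Check if "edd" is a subsequence of "eaeddceab"
Greedy scan:
  Position 0 ('e'): matches sub[0] = 'e'
  Position 1 ('a'): no match needed
  Position 2 ('e'): no match needed
  Position 3 ('d'): matches sub[1] = 'd'
  Position 4 ('d'): matches sub[2] = 'd'
  Position 5 ('c'): no match needed
  Position 6 ('e'): no match needed
  Position 7 ('a'): no match needed
  Position 8 ('b'): no match needed
All 3 characters matched => is a subsequence

1


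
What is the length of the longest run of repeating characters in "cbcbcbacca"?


Input: "cbcbcbacca"
Scanning for longest run:
  Position 1 ('b'): new char, reset run to 1
  Position 2 ('c'): new char, reset run to 1
  Position 3 ('b'): new char, reset run to 1
  Position 4 ('c'): new char, reset run to 1
  Position 5 ('b'): new char, reset run to 1
  Position 6 ('a'): new char, reset run to 1
  Position 7 ('c'): new char, reset run to 1
  Position 8 ('c'): continues run of 'c', length=2
  Position 9 ('a'): new char, reset run to 1
Longest run: 'c' with length 2

2


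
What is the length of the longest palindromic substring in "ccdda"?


Input: "ccdda"
Checking substrings for palindromes:
  [0:2] "cc" (len 2) => palindrome
  [2:4] "dd" (len 2) => palindrome
Longest palindromic substring: "cc" with length 2

2


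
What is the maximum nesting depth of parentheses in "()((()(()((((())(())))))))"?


Input: "()((()(()((((())(())))))))"
Tracking depth:
  Position 0 '(': depth becomes 1
  Position 1 ')': depth becomes 0
  Position 2 '(': depth becomes 1
  Position 3 '(': depth becomes 2
  Position 4 '(': depth becomes 3
  Position 5 ')': depth becomes 2
  Position 6 '(': depth becomes 3
  Position 7 '(': depth becomes 4
  Position 8 ')': depth becomes 3
  Position 9 '(': depth becomes 4
  Position 10 '(': depth becomes 5
  Position 11 '(': depth becomes 6
  Position 12 '(': depth becomes 7
  Position 13 '(': depth becomes 8
  Position 14 ')': depth becomes 7
  Position 15 ')': depth becomes 6
  Position 16 '(': depth becomes 7
  Position 17 '(': depth becomes 8
  Position 18 ')': depth becomes 7
  Position 19 ')': depth becomes 6
  Position 20 ')': depth becomes 5
  Position 21 ')': depth becomes 4
  Position 22 ')': depth becomes 3
  Position 23 ')': depth becomes 2
  Position 24 ')': depth becomes 1
  Position 25 ')': depth becomes 0
Maximum depth reached: 8

8


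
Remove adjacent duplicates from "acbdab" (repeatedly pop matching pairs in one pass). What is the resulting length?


Input: acbdab
Stack-based adjacent duplicate removal:
  Read 'a': push. Stack: a
  Read 'c': push. Stack: ac
  Read 'b': push. Stack: acb
  Read 'd': push. Stack: acbd
  Read 'a': push. Stack: acbda
  Read 'b': push. Stack: acbdab
Final stack: "acbdab" (length 6)

6


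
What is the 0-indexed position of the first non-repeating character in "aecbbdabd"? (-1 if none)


Input: aecbbdabd
Character frequencies:
  'a': 2
  'b': 3
  'c': 1
  'd': 2
  'e': 1
Scanning left to right for freq == 1:
  Position 0 ('a'): freq=2, skip
  Position 1 ('e'): unique! => answer = 1

1


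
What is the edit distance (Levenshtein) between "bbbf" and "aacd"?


Computing edit distance: "bbbf" -> "aacd"
DP table:
           a    a    c    d
      0    1    2    3    4
  b   1    1    2    3    4
  b   2    2    2    3    4
  b   3    3    3    3    4
  f   4    4    4    4    4
Edit distance = dp[4][4] = 4

4


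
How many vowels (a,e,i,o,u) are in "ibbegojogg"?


Input: ibbegojogg
Checking each character:
  'i' at position 0: vowel (running total: 1)
  'b' at position 1: consonant
  'b' at position 2: consonant
  'e' at position 3: vowel (running total: 2)
  'g' at position 4: consonant
  'o' at position 5: vowel (running total: 3)
  'j' at position 6: consonant
  'o' at position 7: vowel (running total: 4)
  'g' at position 8: consonant
  'g' at position 9: consonant
Total vowels: 4

4


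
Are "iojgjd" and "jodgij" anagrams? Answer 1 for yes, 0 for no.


Strings: "iojgjd", "jodgij"
Sorted first:  dgijjo
Sorted second: dgijjo
Sorted forms match => anagrams

1


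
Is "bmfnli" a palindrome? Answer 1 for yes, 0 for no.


Input: bmfnli
Reversed: ilnfmb
  Compare pos 0 ('b') with pos 5 ('i'): MISMATCH
  Compare pos 1 ('m') with pos 4 ('l'): MISMATCH
  Compare pos 2 ('f') with pos 3 ('n'): MISMATCH
Result: not a palindrome

0


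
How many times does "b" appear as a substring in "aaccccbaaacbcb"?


Searching for "b" in "aaccccbaaacbcb"
Scanning each position:
  Position 0: "a" => no
  Position 1: "a" => no
  Position 2: "c" => no
  Position 3: "c" => no
  Position 4: "c" => no
  Position 5: "c" => no
  Position 6: "b" => MATCH
  Position 7: "a" => no
  Position 8: "a" => no
  Position 9: "a" => no
  Position 10: "c" => no
  Position 11: "b" => MATCH
  Position 12: "c" => no
  Position 13: "b" => MATCH
Total occurrences: 3

3


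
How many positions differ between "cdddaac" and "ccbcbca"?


Comparing "cdddaac" and "ccbcbca" position by position:
  Position 0: 'c' vs 'c' => same
  Position 1: 'd' vs 'c' => DIFFER
  Position 2: 'd' vs 'b' => DIFFER
  Position 3: 'd' vs 'c' => DIFFER
  Position 4: 'a' vs 'b' => DIFFER
  Position 5: 'a' vs 'c' => DIFFER
  Position 6: 'c' vs 'a' => DIFFER
Positions that differ: 6

6


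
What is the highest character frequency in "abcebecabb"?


Input: abcebecabb
Character counts:
  'a': 2
  'b': 4
  'c': 2
  'e': 2
Maximum frequency: 4

4


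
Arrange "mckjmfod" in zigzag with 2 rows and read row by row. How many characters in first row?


Zigzag "mckjmfod" into 2 rows:
Placing characters:
  'm' => row 0
  'c' => row 1
  'k' => row 0
  'j' => row 1
  'm' => row 0
  'f' => row 1
  'o' => row 0
  'd' => row 1
Rows:
  Row 0: "mkmo"
  Row 1: "cjfd"
First row length: 4

4


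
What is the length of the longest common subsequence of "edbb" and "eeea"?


LCS of "edbb" and "eeea"
DP table:
           e    e    e    a
      0    0    0    0    0
  e   0    1    1    1    1
  d   0    1    1    1    1
  b   0    1    1    1    1
  b   0    1    1    1    1
LCS length = dp[4][4] = 1

1


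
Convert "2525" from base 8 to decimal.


Input: "2525" in base 8
Positional expansion:
  Digit '2' (value 2) x 8^3 = 1024
  Digit '5' (value 5) x 8^2 = 320
  Digit '2' (value 2) x 8^1 = 16
  Digit '5' (value 5) x 8^0 = 5
Sum = 1365

1365


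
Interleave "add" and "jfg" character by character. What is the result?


Interleaving "add" and "jfg":
  Position 0: 'a' from first, 'j' from second => "aj"
  Position 1: 'd' from first, 'f' from second => "df"
  Position 2: 'd' from first, 'g' from second => "dg"
Result: ajdfdg

ajdfdg


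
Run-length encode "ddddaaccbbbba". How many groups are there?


Input: ddddaaccbbbba
Scanning for consecutive runs:
  Group 1: 'd' x 4 (positions 0-3)
  Group 2: 'a' x 2 (positions 4-5)
  Group 3: 'c' x 2 (positions 6-7)
  Group 4: 'b' x 4 (positions 8-11)
  Group 5: 'a' x 1 (positions 12-12)
Total groups: 5

5


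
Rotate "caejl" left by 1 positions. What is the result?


Input: "caejl", rotate left by 1
First 1 characters: "c"
Remaining characters: "aejl"
Concatenate remaining + first: "aejl" + "c" = "aejlc"

aejlc


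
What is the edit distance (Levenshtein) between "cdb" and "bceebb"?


Computing edit distance: "cdb" -> "bceebb"
DP table:
           b    c    e    e    b    b
      0    1    2    3    4    5    6
  c   1    1    1    2    3    4    5
  d   2    2    2    2    3    4    5
  b   3    2    3    3    3    3    4
Edit distance = dp[3][6] = 4

4


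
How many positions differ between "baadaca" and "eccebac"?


Comparing "baadaca" and "eccebac" position by position:
  Position 0: 'b' vs 'e' => DIFFER
  Position 1: 'a' vs 'c' => DIFFER
  Position 2: 'a' vs 'c' => DIFFER
  Position 3: 'd' vs 'e' => DIFFER
  Position 4: 'a' vs 'b' => DIFFER
  Position 5: 'c' vs 'a' => DIFFER
  Position 6: 'a' vs 'c' => DIFFER
Positions that differ: 7

7


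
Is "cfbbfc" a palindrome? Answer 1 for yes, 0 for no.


Input: cfbbfc
Reversed: cfbbfc
  Compare pos 0 ('c') with pos 5 ('c'): match
  Compare pos 1 ('f') with pos 4 ('f'): match
  Compare pos 2 ('b') with pos 3 ('b'): match
Result: palindrome

1


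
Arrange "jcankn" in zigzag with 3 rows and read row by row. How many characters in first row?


Zigzag "jcankn" into 3 rows:
Placing characters:
  'j' => row 0
  'c' => row 1
  'a' => row 2
  'n' => row 1
  'k' => row 0
  'n' => row 1
Rows:
  Row 0: "jk"
  Row 1: "cnn"
  Row 2: "a"
First row length: 2

2


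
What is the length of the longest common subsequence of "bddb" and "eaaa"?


LCS of "bddb" and "eaaa"
DP table:
           e    a    a    a
      0    0    0    0    0
  b   0    0    0    0    0
  d   0    0    0    0    0
  d   0    0    0    0    0
  b   0    0    0    0    0
LCS length = dp[4][4] = 0

0


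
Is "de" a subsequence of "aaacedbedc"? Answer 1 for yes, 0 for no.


Check if "de" is a subsequence of "aaacedbedc"
Greedy scan:
  Position 0 ('a'): no match needed
  Position 1 ('a'): no match needed
  Position 2 ('a'): no match needed
  Position 3 ('c'): no match needed
  Position 4 ('e'): no match needed
  Position 5 ('d'): matches sub[0] = 'd'
  Position 6 ('b'): no match needed
  Position 7 ('e'): matches sub[1] = 'e'
  Position 8 ('d'): no match needed
  Position 9 ('c'): no match needed
All 2 characters matched => is a subsequence

1


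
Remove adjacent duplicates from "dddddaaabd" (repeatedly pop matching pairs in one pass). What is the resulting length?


Input: dddddaaabd
Stack-based adjacent duplicate removal:
  Read 'd': push. Stack: d
  Read 'd': matches stack top 'd' => pop. Stack: (empty)
  Read 'd': push. Stack: d
  Read 'd': matches stack top 'd' => pop. Stack: (empty)
  Read 'd': push. Stack: d
  Read 'a': push. Stack: da
  Read 'a': matches stack top 'a' => pop. Stack: d
  Read 'a': push. Stack: da
  Read 'b': push. Stack: dab
  Read 'd': push. Stack: dabd
Final stack: "dabd" (length 4)

4


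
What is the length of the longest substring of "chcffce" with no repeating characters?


Input: "chcffce"
Sliding window (track last position of each char):
  Position 0 ('c'): window [0,0] length 1 -- new best
  Position 1 ('h'): window [0,1] length 2 -- new best
  Position 2 ('c'): repeat (last at 0), move window start to 1
  Position 2 ('c'): window [1,2] length 2
  Position 3 ('f'): window [1,3] length 3 -- new best
  Position 4 ('f'): repeat (last at 3), move window start to 4
  Position 4 ('f'): window [4,4] length 1
  Position 5 ('c'): window [4,5] length 2
  Position 6 ('e'): window [4,6] length 3
Longest substring with no repeats: "hcf" with length 3

3


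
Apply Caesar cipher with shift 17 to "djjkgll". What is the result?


Caesar cipher: shift "djjkgll" by 17
  'd' (pos 3) + 17 = pos 20 = 'u'
  'j' (pos 9) + 17 = pos 0 = 'a'
  'j' (pos 9) + 17 = pos 0 = 'a'
  'k' (pos 10) + 17 = pos 1 = 'b'
  'g' (pos 6) + 17 = pos 23 = 'x'
  'l' (pos 11) + 17 = pos 2 = 'c'
  'l' (pos 11) + 17 = pos 2 = 'c'
Result: uaabxcc

uaabxcc


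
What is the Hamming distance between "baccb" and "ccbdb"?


Comparing "baccb" and "ccbdb" position by position:
  Position 0: 'b' vs 'c' => differ
  Position 1: 'a' vs 'c' => differ
  Position 2: 'c' vs 'b' => differ
  Position 3: 'c' vs 'd' => differ
  Position 4: 'b' vs 'b' => same
Total differences (Hamming distance): 4

4


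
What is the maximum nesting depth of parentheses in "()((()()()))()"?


Input: "()((()()()))()"
Tracking depth:
  Position 0 '(': depth becomes 1
  Position 1 ')': depth becomes 0
  Position 2 '(': depth becomes 1
  Position 3 '(': depth becomes 2
  Position 4 '(': depth becomes 3
  Position 5 ')': depth becomes 2
  Position 6 '(': depth becomes 3
  Position 7 ')': depth becomes 2
  Position 8 '(': depth becomes 3
  Position 9 ')': depth becomes 2
  Position 10 ')': depth becomes 1
  Position 11 ')': depth becomes 0
  Position 12 '(': depth becomes 1
  Position 13 ')': depth becomes 0
Maximum depth reached: 3

3


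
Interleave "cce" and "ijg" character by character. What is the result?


Interleaving "cce" and "ijg":
  Position 0: 'c' from first, 'i' from second => "ci"
  Position 1: 'c' from first, 'j' from second => "cj"
  Position 2: 'e' from first, 'g' from second => "eg"
Result: cicjeg

cicjeg


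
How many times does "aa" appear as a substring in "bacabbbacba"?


Searching for "aa" in "bacabbbacba"
Scanning each position:
  Position 0: "ba" => no
  Position 1: "ac" => no
  Position 2: "ca" => no
  Position 3: "ab" => no
  Position 4: "bb" => no
  Position 5: "bb" => no
  Position 6: "ba" => no
  Position 7: "ac" => no
  Position 8: "cb" => no
  Position 9: "ba" => no
Total occurrences: 0

0
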